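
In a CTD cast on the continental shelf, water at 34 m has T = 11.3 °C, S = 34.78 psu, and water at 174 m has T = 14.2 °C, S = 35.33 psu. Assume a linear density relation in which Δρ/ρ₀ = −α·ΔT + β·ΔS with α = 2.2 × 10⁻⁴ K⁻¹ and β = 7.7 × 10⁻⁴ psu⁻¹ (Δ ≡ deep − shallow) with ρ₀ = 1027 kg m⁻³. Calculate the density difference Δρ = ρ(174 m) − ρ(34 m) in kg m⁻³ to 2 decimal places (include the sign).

-0.22 kg m⁻³

ΔT = +2.9 K, ΔS = +0.55 psu (deep − shallow).
Δρ/ρ₀ = −(2.2 × 10⁻⁴)(+2.9) + (7.7 × 10⁻⁴)(+0.55) = -2.145 × 10⁻⁴.
Δρ = 1027 × (-2.145 × 10⁻⁴) = -0.22 kg m⁻³.
Negative Δρ: lighter below, statically unstable.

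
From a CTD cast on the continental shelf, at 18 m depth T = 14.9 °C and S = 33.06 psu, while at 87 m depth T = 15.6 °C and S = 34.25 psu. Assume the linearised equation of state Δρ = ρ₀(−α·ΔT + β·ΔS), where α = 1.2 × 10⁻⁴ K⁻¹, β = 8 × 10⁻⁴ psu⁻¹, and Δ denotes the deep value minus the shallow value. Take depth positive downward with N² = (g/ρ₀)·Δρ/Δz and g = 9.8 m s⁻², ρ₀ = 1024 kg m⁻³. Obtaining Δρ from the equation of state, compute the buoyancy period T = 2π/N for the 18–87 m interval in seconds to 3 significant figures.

566 s

ΔT = +0.7 K, ΔS = +1.19 psu (deep − shallow).
Δρ/ρ₀ = −αΔT + βΔS = -8.40 × 10⁻⁵ + 9.52 × 10⁻⁴ = 8.68 × 10⁻⁴, so Δρ ≈ 0.8888 kg m⁻³.
N² = (g/ρ₀)·Δρ/Δz = g·(Δρ/ρ₀)/Δz = 9.8 × 8.68 × 10⁻⁴ / 69 = 1.2328 × 10⁻⁴ s⁻².
N = √(1.2328 × 10⁻⁴) = 0.011103 rad s⁻¹ → T = 2π/N = 565.90 s ≈ 566 s.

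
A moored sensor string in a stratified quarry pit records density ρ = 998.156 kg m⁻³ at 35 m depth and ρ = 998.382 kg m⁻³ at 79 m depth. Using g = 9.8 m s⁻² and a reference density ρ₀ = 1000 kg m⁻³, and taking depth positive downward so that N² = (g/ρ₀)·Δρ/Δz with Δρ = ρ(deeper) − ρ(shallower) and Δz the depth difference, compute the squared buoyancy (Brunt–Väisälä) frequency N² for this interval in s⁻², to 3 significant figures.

5.03 × 10⁻⁵ s⁻²

Δρ = 998.382 − 998.156 = 0.226 kg m⁻³ over Δz = 79 − 35 = 44 m.
N² = (9.8/1000) × (0.226/44) = 5.0336 × 10⁻⁵ s⁻² ≈ 5.03 × 10⁻⁵ s⁻².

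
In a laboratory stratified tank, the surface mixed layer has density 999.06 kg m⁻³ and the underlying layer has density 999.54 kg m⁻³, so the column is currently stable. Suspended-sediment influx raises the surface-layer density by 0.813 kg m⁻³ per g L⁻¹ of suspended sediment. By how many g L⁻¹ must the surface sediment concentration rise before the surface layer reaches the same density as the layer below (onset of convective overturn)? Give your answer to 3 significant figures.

Density deficit of the surface layer: 999.54 − 999.06 = 0.48 kg m⁻³.
Required change = 0.48 / 0.813 = 0.590 g L⁻¹.

0.590 g L⁻¹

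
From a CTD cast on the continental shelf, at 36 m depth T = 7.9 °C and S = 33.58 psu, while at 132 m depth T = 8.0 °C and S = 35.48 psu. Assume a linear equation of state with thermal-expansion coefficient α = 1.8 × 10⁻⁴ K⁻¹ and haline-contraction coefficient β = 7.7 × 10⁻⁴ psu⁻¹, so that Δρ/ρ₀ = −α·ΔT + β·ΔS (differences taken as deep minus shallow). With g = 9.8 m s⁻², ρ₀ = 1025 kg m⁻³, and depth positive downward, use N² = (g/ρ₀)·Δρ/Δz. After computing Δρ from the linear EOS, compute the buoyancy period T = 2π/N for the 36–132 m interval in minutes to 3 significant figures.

ΔT = +0.1 K, ΔS = +1.90 psu (deep − shallow).
Δρ/ρ₀ = −αΔT + βΔS = -1.80 × 10⁻⁵ + 1.463 × 10⁻³ = 1.445 × 10⁻³, so Δρ ≈ 1.481 kg m⁻³.
N² = (g/ρ₀)·Δρ/Δz = g·(Δρ/ρ₀)/Δz = 9.8 × 1.445 × 10⁻³ / 96 = 1.4751 × 10⁻⁴ s⁻².
N = √(1.4751 × 10⁻⁴) = 0.012145 rad s⁻¹ → T = 2π/N = 517.35 s = 8.6225 min ≈ 8.62 min.

8.62 min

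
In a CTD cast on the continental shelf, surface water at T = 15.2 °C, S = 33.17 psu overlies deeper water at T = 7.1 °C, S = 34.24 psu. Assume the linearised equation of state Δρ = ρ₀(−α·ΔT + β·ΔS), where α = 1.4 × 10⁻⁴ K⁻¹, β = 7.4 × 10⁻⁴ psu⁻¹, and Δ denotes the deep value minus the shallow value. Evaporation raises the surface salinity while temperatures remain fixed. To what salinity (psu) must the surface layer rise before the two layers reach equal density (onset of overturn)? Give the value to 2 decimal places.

35.77 psu

Neutral buoyancy requires −α(T_deep − T_surf) + β(S_deep − S_surf′) = 0.
S_surf′ = S_deep − (α/β)·ΔT = 34.24 − (1.4 × 10⁻⁴/7.4 × 10⁻⁴)·(-8.1) = 35.7724 psu.
Increase required: 35.7724 − 33.17 = 2.6024 psu.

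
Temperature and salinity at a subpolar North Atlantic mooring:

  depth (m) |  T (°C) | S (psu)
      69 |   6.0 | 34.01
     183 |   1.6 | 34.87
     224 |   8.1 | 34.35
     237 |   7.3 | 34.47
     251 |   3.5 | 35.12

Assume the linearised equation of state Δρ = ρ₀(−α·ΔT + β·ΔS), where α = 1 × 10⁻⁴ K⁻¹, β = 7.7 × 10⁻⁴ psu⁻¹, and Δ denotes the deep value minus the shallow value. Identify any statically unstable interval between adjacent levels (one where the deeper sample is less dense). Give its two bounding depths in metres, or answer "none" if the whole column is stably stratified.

Evaluate Δρ/ρ₀ = −αΔT + βΔS across each adjacent pair:
  69–183 m: −αΔT+βΔS = −(1 × 10⁻⁴)(-4.4)+(7.7 × 10⁻⁴)(+0.86) = 1.1 × 10⁻³ → stable
  183–224 m: −αΔT+βΔS = −(1 × 10⁻⁴)(+6.5)+(7.7 × 10⁻⁴)(-0.52) = -1.1 × 10⁻³ → UNSTABLE
  224–237 m: −αΔT+βΔS = −(1 × 10⁻⁴)(-0.8)+(7.7 × 10⁻⁴)(+0.12) = 1.7 × 10⁻⁴ → stable
  237–251 m: −αΔT+βΔS = −(1 × 10⁻⁴)(-3.8)+(7.7 × 10⁻⁴)(+0.65) = 8.8 × 10⁻⁴ → stable
The 183–224 m interval has Δρ < 0: lighter water underlies denser water.

183–224 m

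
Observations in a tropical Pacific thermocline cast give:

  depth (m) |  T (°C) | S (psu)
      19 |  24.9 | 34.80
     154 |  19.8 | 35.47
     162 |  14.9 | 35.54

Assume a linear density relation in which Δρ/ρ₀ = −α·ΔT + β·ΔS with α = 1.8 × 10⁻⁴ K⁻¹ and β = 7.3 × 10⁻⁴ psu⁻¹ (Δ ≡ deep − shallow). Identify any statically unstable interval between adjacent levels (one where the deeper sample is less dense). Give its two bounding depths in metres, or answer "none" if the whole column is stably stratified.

none

Evaluate Δρ/ρ₀ = −αΔT + βΔS across each adjacent pair:
  19–154 m: −αΔT+βΔS = −(1.8 × 10⁻⁴)(-5.1)+(7.3 × 10⁻⁴)(+0.67) = 1.4 × 10⁻³ → stable
  154–162 m: −αΔT+βΔS = −(1.8 × 10⁻⁴)(-4.9)+(7.3 × 10⁻⁴)(+0.07) = 9.3 × 10⁻⁴ → stable
Every interval has Δρ > 0: the column is stably stratified throughout.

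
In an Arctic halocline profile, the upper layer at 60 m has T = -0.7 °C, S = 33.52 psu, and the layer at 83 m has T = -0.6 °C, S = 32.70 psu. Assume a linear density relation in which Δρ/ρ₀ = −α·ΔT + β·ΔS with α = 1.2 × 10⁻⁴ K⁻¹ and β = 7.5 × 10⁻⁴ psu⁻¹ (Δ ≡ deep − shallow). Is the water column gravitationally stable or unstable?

unstable

ΔT = -0.6 − -0.7 = +0.1 K and ΔS = 32.70 − 33.52 = -0.82 psu (deep − shallow).
−αΔT = -1.20 × 10⁻⁵; βΔS = -6.15 × 10⁻⁴; sum Δρ/ρ₀ = -6.27 × 10⁻⁴.
Δρ/ρ₀ < 0, so Δρ < 0: deeper water is lighter → statically unstable; the column would overturn.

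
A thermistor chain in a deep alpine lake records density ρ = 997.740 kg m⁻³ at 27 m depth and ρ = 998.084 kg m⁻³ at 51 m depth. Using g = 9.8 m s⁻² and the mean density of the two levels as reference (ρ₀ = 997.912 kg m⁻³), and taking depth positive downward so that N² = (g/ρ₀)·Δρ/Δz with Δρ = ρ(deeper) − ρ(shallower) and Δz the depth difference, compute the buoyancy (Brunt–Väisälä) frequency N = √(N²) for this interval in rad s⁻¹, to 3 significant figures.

Δρ = 998.084 − 997.740 = 0.344 kg m⁻³ over Δz = 51 − 27 = 24 m.
N² = (9.8/997.912) × (0.344/24) = 1.4076 × 10⁻⁴ s⁻².
N = √(1.4076 × 10⁻⁴) = 0.011864 rad s⁻¹ ≈ 0.0119 rad s⁻¹.

0.0119 rad s⁻¹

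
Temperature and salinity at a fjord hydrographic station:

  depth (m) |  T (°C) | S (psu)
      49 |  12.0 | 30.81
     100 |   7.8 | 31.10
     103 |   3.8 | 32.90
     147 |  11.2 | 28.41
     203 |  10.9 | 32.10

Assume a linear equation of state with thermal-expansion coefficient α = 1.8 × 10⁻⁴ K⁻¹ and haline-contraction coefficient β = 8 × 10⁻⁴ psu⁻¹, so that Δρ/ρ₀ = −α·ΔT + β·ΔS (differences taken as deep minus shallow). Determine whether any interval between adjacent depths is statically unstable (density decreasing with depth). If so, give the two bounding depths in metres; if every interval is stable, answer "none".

Evaluate Δρ/ρ₀ = −αΔT + βΔS across each adjacent pair:
  49–100 m: −αΔT+βΔS = −(1.8 × 10⁻⁴)(-4.2)+(8 × 10⁻⁴)(+0.29) = 9.9 × 10⁻⁴ → stable
  100–103 m: −αΔT+βΔS = −(1.8 × 10⁻⁴)(-4.0)+(8 × 10⁻⁴)(+1.80) = 2.2 × 10⁻³ → stable
  103–147 m: −αΔT+βΔS = −(1.8 × 10⁻⁴)(+7.4)+(8 × 10⁻⁴)(-4.49) = -4.9 × 10⁻³ → UNSTABLE
  147–203 m: −αΔT+βΔS = −(1.8 × 10⁻⁴)(-0.3)+(8 × 10⁻⁴)(+3.69) = 3.0 × 10⁻³ → stable
The 103–147 m interval has Δρ < 0: lighter water underlies denser water.

103–147 m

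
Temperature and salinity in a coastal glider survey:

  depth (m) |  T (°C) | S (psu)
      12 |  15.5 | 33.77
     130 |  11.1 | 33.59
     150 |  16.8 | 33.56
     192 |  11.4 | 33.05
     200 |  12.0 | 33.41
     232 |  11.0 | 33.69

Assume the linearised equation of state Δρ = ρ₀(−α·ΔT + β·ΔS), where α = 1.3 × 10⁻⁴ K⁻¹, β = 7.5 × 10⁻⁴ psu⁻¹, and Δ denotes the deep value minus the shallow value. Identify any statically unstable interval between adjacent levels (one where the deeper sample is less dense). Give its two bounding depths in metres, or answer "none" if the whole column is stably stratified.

Evaluate Δρ/ρ₀ = −αΔT + βΔS across each adjacent pair:
  12–130 m: −αΔT+βΔS = −(1.3 × 10⁻⁴)(-4.4)+(7.5 × 10⁻⁴)(-0.18) = 4.4 × 10⁻⁴ → stable
  130–150 m: −αΔT+βΔS = −(1.3 × 10⁻⁴)(+5.7)+(7.5 × 10⁻⁴)(-0.03) = -7.6 × 10⁻⁴ → UNSTABLE
  150–192 m: −αΔT+βΔS = −(1.3 × 10⁻⁴)(-5.4)+(7.5 × 10⁻⁴)(-0.51) = 3.2 × 10⁻⁴ → stable
  192–200 m: −αΔT+βΔS = −(1.3 × 10⁻⁴)(+0.6)+(7.5 × 10⁻⁴)(+0.36) = 1.9 × 10⁻⁴ → stable
  200–232 m: −αΔT+βΔS = −(1.3 × 10⁻⁴)(-1.0)+(7.5 × 10⁻⁴)(+0.28) = 3.4 × 10⁻⁴ → stable
The 130–150 m interval has Δρ < 0: lighter water underlies denser water.

130–150 m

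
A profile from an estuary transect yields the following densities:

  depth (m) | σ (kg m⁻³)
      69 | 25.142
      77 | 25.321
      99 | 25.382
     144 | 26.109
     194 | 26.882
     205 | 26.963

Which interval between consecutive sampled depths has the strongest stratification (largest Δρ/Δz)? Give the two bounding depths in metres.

Compute the density gradient over each adjacent pair:
  69–77 m: Δρ/Δz = 0.179/8 = 0.022 kg m⁻⁴
  77–99 m: Δρ/Δz = 0.061/22 = 2.8 × 10⁻³ kg m⁻⁴
  99–144 m: Δρ/Δz = 0.727/45 = 0.016 kg m⁻⁴
  144–194 m: Δρ/Δz = 0.773/50 = 0.015 kg m⁻⁴
  194–205 m: Δρ/Δz = 0.081/11 = 7.4 × 10⁻³ kg m⁻⁴
The largest gradient is in the 69–77 m interval — the pycnocline.

69–77 m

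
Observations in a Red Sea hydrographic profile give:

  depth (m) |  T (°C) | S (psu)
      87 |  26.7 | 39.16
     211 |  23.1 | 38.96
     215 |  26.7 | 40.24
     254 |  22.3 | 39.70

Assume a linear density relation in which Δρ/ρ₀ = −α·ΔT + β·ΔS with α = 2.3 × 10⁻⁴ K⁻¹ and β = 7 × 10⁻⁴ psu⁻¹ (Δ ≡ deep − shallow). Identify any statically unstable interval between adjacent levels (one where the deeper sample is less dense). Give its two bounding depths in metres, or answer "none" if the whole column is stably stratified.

Evaluate Δρ/ρ₀ = −αΔT + βΔS across each adjacent pair:
  87–211 m: −αΔT+βΔS = −(2.3 × 10⁻⁴)(-3.6)+(7 × 10⁻⁴)(-0.20) = 6.9 × 10⁻⁴ → stable
  211–215 m: −αΔT+βΔS = −(2.3 × 10⁻⁴)(+3.6)+(7 × 10⁻⁴)(+1.28) = 6.8 × 10⁻⁵ → stable
  215–254 m: −αΔT+βΔS = −(2.3 × 10⁻⁴)(-4.4)+(7 × 10⁻⁴)(-0.54) = 6.3 × 10⁻⁴ → stable
Every interval has Δρ > 0: the column is stably stratified throughout.

none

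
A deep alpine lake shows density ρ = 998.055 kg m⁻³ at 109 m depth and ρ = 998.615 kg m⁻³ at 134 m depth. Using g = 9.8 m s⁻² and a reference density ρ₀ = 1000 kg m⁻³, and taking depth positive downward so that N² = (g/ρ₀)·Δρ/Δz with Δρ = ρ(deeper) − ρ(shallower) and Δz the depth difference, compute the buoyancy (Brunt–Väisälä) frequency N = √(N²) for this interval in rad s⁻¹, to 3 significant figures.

Δρ = 998.615 − 998.055 = 0.560 kg m⁻³ over Δz = 134 − 109 = 25 m.
N² = (9.8/1000) × (0.560/25) = 2.1952 × 10⁻⁴ s⁻².
N = √(2.1952 × 10⁻⁴) = 0.014816 rad s⁻¹ ≈ 0.0148 rad s⁻¹.

0.0148 rad s⁻¹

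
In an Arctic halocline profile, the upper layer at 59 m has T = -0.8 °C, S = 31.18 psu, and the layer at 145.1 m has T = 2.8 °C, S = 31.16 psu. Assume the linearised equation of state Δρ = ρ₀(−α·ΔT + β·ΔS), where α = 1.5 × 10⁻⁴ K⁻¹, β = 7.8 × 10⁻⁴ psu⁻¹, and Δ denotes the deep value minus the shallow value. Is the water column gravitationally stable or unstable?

unstable

ΔT = 2.8 − -0.8 = +3.6 K and ΔS = 31.16 − 31.18 = -0.02 psu (deep − shallow).
−αΔT = -5.40 × 10⁻⁴; βΔS = -1.56 × 10⁻⁵; sum Δρ/ρ₀ = -5.556 × 10⁻⁴.
Δρ/ρ₀ < 0, so Δρ < 0: deeper water is lighter → statically unstable; the column would overturn.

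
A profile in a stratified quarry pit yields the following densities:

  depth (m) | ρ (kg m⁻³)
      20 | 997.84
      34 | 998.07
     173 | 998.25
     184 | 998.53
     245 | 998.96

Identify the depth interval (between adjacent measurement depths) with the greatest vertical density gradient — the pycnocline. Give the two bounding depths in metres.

Compute the density gradient over each adjacent pair:
  20–34 m: Δρ/Δz = 0.23/14 = 0.016 kg m⁻⁴
  34–173 m: Δρ/Δz = 0.18/139 = 1.3 × 10⁻³ kg m⁻⁴
  173–184 m: Δρ/Δz = 0.28/11 = 0.025 kg m⁻⁴
  184–245 m: Δρ/Δz = 0.43/61 = 7.0 × 10⁻³ kg m⁻⁴
The largest gradient is in the 173–184 m interval — the pycnocline.

173–184 m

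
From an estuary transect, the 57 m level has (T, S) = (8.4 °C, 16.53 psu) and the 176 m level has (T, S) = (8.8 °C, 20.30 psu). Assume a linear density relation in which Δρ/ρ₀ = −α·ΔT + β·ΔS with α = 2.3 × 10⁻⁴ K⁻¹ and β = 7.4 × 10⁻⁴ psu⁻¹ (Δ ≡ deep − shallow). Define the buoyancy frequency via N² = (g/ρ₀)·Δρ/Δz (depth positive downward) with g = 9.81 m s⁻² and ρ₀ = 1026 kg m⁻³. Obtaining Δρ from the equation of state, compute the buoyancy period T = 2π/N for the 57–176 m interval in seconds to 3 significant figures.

ΔT = +0.4 K, ΔS = +3.77 psu (deep − shallow).
Δρ/ρ₀ = −αΔT + βΔS = -9.20 × 10⁻⁵ + 2.7898 × 10⁻³ = 2.6978 × 10⁻³, so Δρ ≈ 2.768 kg m⁻³.
N² = (g/ρ₀)·Δρ/Δz = g·(Δρ/ρ₀)/Δz = 9.81 × 2.6978 × 10⁻³ / 119 = 2.2240 × 10⁻⁴ s⁻².
N = √(2.2240 × 10⁻⁴) = 0.014913 rad s⁻¹ → T = 2π/N = 421.32 s ≈ 421 s.

421 s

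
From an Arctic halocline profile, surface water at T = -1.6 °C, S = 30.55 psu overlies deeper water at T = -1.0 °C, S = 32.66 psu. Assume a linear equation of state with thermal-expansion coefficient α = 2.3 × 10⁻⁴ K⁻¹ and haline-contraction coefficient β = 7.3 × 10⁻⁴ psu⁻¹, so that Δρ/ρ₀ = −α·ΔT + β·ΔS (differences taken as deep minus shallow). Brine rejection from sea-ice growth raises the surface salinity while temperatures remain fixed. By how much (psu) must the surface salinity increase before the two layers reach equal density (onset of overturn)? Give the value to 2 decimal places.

1.92 psu

Neutral buoyancy requires −α(T_deep − T_surf) + β(S_deep − S_surf′) = 0.
S_surf′ = S_deep − (α/β)·ΔT = 32.66 − (2.3 × 10⁻⁴/7.3 × 10⁻⁴)·(+0.6) = 32.4710 psu.
Increase required: 32.4710 − 30.55 = 1.9210 psu.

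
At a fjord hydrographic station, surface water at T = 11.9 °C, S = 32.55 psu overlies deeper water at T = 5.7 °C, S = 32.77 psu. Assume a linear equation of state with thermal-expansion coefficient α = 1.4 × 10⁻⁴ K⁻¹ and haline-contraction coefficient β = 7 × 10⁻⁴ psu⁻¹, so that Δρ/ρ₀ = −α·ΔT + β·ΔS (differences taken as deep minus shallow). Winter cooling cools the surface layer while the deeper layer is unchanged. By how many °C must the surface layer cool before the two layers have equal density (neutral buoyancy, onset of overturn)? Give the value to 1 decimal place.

Neutral buoyancy requires Δρ = 0, i.e. −α(T_deep − T_surf′) + β(S_deep − S_surf) = 0.
T_surf′ = T_deep − (β/α)·ΔS = 5.7 − (7 × 10⁻⁴/1.4 × 10⁻⁴)·(+0.22) = 4.600 °C.
Cooling required: 11.9 − (4.600) = 7.300 °C.

7.3 °C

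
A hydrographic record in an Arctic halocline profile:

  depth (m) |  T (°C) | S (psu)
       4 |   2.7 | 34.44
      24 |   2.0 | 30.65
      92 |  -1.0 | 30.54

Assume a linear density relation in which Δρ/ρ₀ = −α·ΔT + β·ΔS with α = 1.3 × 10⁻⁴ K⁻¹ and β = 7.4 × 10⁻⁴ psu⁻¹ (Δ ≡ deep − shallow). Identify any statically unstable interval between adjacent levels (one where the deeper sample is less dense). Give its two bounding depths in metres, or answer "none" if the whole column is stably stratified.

4–24 m

Evaluate Δρ/ρ₀ = −αΔT + βΔS across each adjacent pair:
  4–24 m: −αΔT+βΔS = −(1.3 × 10⁻⁴)(-0.7)+(7.4 × 10⁻⁴)(-3.79) = -2.7 × 10⁻³ → UNSTABLE
  24–92 m: −αΔT+βΔS = −(1.3 × 10⁻⁴)(-3.0)+(7.4 × 10⁻⁴)(-0.11) = 3.1 × 10⁻⁴ → stable
The 4–24 m interval has Δρ < 0: lighter water underlies denser water.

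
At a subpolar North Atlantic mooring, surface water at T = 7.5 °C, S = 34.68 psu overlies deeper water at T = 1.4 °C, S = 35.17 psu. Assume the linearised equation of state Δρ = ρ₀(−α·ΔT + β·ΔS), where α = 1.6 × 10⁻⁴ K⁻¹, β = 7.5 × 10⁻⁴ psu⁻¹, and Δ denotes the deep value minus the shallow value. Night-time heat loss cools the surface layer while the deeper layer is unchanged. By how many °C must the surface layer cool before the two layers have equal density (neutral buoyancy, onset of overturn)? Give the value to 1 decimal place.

8.4 °C

Neutral buoyancy requires Δρ = 0, i.e. −α(T_deep − T_surf′) + β(S_deep − S_surf) = 0.
T_surf′ = T_deep − (β/α)·ΔS = 1.4 − (7.5 × 10⁻⁴/1.6 × 10⁻⁴)·(+0.49) = -0.897 °C.
Cooling required: 7.5 − (-0.897) = 8.397 °C.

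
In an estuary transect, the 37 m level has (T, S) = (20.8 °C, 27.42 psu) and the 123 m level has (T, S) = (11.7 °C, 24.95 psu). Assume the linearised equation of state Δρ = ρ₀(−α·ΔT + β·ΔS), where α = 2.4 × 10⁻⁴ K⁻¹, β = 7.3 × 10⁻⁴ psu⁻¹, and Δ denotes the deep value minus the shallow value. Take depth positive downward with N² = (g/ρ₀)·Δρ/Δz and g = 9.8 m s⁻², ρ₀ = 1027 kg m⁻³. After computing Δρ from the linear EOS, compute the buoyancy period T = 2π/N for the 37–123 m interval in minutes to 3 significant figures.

ΔT = -9.1 K, ΔS = -2.47 psu (deep − shallow).
Δρ/ρ₀ = −αΔT + βΔS = 2.184 × 10⁻³ − 1.8031 × 10⁻³ = 3.809 × 10⁻⁴, so Δρ ≈ 0.3912 kg m⁻³.
N² = (g/ρ₀)·Δρ/Δz = g·(Δρ/ρ₀)/Δz = 9.8 × 3.809 × 10⁻⁴ / 86 = 4.3405 × 10⁻⁵ s⁻².
N = √(4.3405 × 10⁻⁵) = 6.5882 × 10⁻³ rad s⁻¹ → T = 2π/N = 953.70 s = 15.895 min ≈ 15.9 min.

15.9 min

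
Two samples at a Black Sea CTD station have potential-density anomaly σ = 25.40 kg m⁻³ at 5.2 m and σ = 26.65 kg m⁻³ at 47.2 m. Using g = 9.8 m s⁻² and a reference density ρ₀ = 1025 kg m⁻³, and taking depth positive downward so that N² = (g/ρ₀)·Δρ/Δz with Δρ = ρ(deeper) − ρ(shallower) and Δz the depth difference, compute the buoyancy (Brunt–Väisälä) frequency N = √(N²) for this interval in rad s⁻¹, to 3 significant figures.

0.0169 rad s⁻¹

Δρ = 1026.65 − 1025.40 = 1.25 kg m⁻³ over Δz = 47.2 − 5.2 = 42 m.
N² = (9.8/1025) × (1.25/42) = 2.8455 × 10⁻⁴ s⁻².
N = √(2.8455 × 10⁻⁴) = 0.016869 rad s⁻¹ ≈ 0.0169 rad s⁻¹.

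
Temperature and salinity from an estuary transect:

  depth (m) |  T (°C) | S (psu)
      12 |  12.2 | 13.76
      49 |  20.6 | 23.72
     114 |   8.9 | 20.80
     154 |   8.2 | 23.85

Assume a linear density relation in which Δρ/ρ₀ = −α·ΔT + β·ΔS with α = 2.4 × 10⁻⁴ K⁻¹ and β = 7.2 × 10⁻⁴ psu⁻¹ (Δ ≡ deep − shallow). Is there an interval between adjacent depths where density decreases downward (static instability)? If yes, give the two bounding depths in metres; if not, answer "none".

Evaluate Δρ/ρ₀ = −αΔT + βΔS across each adjacent pair:
  12–49 m: −αΔT+βΔS = −(2.4 × 10⁻⁴)(+8.4)+(7.2 × 10⁻⁴)(+9.96) = 5.2 × 10⁻³ → stable
  49–114 m: −αΔT+βΔS = −(2.4 × 10⁻⁴)(-11.7)+(7.2 × 10⁻⁴)(-2.92) = 7.1 × 10⁻⁴ → stable
  114–154 m: −αΔT+βΔS = −(2.4 × 10⁻⁴)(-0.7)+(7.2 × 10⁻⁴)(+3.05) = 2.4 × 10⁻³ → stable
Every interval has Δρ > 0: the column is stably stratified throughout.

none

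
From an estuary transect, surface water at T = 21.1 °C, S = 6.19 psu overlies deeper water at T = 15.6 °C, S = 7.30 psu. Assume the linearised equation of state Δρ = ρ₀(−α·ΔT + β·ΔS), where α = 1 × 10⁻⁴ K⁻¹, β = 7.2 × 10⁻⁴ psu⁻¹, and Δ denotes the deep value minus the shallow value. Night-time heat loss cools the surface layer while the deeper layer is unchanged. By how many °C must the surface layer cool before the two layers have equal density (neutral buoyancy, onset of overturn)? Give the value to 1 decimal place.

13.5 °C

Neutral buoyancy requires Δρ = 0, i.e. −α(T_deep − T_surf′) + β(S_deep − S_surf) = 0.
T_surf′ = T_deep − (β/α)·ΔS = 15.6 − (7.2 × 10⁻⁴/1 × 10⁻⁴)·(+1.11) = 7.608 °C.
Cooling required: 21.1 − (7.608) = 13.492 °C.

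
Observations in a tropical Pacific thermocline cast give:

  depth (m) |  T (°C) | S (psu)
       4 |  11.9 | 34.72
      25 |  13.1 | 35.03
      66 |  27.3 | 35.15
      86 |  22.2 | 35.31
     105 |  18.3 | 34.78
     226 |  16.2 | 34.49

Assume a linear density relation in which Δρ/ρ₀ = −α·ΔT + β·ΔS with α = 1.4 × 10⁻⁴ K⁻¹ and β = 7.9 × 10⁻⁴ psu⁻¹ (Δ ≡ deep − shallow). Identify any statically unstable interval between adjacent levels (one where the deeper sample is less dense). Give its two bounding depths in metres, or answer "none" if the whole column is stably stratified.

Evaluate Δρ/ρ₀ = −αΔT + βΔS across each adjacent pair:
  4–25 m: −αΔT+βΔS = −(1.4 × 10⁻⁴)(+1.2)+(7.9 × 10⁻⁴)(+0.31) = 7.7 × 10⁻⁵ → stable
  25–66 m: −αΔT+βΔS = −(1.4 × 10⁻⁴)(+14.2)+(7.9 × 10⁻⁴)(+0.12) = -1.9 × 10⁻³ → UNSTABLE
  66–86 m: −αΔT+βΔS = −(1.4 × 10⁻⁴)(-5.1)+(7.9 × 10⁻⁴)(+0.16) = 8.4 × 10⁻⁴ → stable
  86–105 m: −αΔT+βΔS = −(1.4 × 10⁻⁴)(-3.9)+(7.9 × 10⁻⁴)(-0.53) = 1.3 × 10⁻⁴ → stable
  105–226 m: −αΔT+βΔS = −(1.4 × 10⁻⁴)(-2.1)+(7.9 × 10⁻⁴)(-0.29) = 6.5 × 10⁻⁵ → stable
The 25–66 m interval has Δρ < 0: lighter water underlies denser water.

25–66 m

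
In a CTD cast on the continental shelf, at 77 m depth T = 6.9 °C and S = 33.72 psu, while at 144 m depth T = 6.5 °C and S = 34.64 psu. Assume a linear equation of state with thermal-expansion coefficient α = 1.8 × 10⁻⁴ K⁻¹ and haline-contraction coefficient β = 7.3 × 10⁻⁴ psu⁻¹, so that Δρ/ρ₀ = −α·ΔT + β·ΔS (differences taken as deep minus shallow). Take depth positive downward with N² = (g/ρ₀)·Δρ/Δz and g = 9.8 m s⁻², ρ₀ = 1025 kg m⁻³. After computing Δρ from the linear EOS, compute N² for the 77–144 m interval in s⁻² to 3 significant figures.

ΔT = -0.4 K, ΔS = +0.92 psu (deep − shallow).
Δρ/ρ₀ = −αΔT + βΔS = 7.20 × 10⁻⁵ + 6.716 × 10⁻⁴ = 7.436 × 10⁻⁴, so Δρ ≈ 0.7622 kg m⁻³.
N² = (g/ρ₀)·Δρ/Δz = g·(Δρ/ρ₀)/Δz = 9.8 × 7.436 × 10⁻⁴ / 67 = 1.0877 × 10⁻⁴ s⁻² ≈ 1.09 × 10⁻⁴ s⁻².

1.09 × 10⁻⁴ s⁻²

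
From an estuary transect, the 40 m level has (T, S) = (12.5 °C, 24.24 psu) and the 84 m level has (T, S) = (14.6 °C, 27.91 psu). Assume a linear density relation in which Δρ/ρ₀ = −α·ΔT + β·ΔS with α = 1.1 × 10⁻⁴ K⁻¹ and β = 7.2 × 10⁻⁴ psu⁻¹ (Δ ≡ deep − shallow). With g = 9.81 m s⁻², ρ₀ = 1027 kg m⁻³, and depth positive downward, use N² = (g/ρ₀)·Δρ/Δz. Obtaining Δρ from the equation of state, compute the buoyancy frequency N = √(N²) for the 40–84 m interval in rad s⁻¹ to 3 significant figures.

0.0232 rad s⁻¹

ΔT = +2.1 K, ΔS = +3.67 psu (deep − shallow).
Δρ/ρ₀ = −αΔT + βΔS = -2.31 × 10⁻⁴ + 2.6424 × 10⁻³ = 2.4114 × 10⁻³, so Δρ ≈ 2.477 kg m⁻³.
N² = (g/ρ₀)·Δρ/Δz = g·(Δρ/ρ₀)/Δz = 9.81 × 2.4114 × 10⁻³ / 44 = 5.3763 × 10⁻⁴ s⁻².
N = √(5.3763 × 10⁻⁴) = 0.023187 rad s⁻¹ ≈ 0.0232 rad s⁻¹.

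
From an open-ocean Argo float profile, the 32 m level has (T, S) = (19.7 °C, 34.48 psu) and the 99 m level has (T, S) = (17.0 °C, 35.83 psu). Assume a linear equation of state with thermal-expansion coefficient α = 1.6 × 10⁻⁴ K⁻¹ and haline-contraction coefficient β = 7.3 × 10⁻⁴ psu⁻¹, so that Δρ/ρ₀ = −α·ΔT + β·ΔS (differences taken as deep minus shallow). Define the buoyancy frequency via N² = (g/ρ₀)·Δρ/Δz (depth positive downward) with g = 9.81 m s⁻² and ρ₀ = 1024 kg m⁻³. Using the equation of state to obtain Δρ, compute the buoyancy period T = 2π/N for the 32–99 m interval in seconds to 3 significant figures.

436 s

ΔT = -2.7 K, ΔS = +1.35 psu (deep − shallow).
Δρ/ρ₀ = −αΔT + βΔS = 4.32 × 10⁻⁴ + 9.855 × 10⁻⁴ = 1.4175 × 10⁻³, so Δρ ≈ 1.452 kg m⁻³.
N² = (g/ρ₀)·Δρ/Δz = g·(Δρ/ρ₀)/Δz = 9.81 × 1.4175 × 10⁻³ / 67 = 2.0755 × 10⁻⁴ s⁻².
N = √(2.0755 × 10⁻⁴) = 0.014407 rad s⁻¹ → T = 2π/N = 436.12 s ≈ 436 s.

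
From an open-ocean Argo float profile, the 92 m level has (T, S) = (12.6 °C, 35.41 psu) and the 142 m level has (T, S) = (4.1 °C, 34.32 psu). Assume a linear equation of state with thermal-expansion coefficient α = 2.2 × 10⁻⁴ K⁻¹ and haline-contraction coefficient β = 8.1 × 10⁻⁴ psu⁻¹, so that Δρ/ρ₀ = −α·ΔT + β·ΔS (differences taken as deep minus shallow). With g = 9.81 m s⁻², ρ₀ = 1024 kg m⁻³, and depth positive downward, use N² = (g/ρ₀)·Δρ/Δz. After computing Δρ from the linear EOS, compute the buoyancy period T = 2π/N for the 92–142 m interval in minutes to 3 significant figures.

7.52 min

ΔT = -8.5 K, ΔS = -1.09 psu (deep − shallow).
Δρ/ρ₀ = −αΔT + βΔS = 1.87 × 10⁻³ − 8.829 × 10⁻⁴ = 9.871 × 10⁻⁴, so Δρ ≈ 1.011 kg m⁻³.
N² = (g/ρ₀)·Δρ/Δz = g·(Δρ/ρ₀)/Δz = 9.81 × 9.871 × 10⁻⁴ / 50 = 1.9367 × 10⁻⁴ s⁻².
N = √(1.9367 × 10⁻⁴) = 0.013917 rad s⁻¹ → T = 2π/N = 451.48 s = 7.5247 min ≈ 7.52 min.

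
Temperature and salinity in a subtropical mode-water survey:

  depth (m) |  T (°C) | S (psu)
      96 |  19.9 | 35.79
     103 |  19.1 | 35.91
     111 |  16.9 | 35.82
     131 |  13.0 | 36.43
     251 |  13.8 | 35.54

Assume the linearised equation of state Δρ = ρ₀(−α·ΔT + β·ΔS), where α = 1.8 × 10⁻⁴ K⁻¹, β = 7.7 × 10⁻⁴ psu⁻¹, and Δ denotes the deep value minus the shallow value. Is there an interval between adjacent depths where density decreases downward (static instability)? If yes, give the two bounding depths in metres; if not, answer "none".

131–251 m

Evaluate Δρ/ρ₀ = −αΔT + βΔS across each adjacent pair:
  96–103 m: −αΔT+βΔS = −(1.8 × 10⁻⁴)(-0.8)+(7.7 × 10⁻⁴)(+0.12) = 2.4 × 10⁻⁴ → stable
  103–111 m: −αΔT+βΔS = −(1.8 × 10⁻⁴)(-2.2)+(7.7 × 10⁻⁴)(-0.09) = 3.3 × 10⁻⁴ → stable
  111–131 m: −αΔT+βΔS = −(1.8 × 10⁻⁴)(-3.9)+(7.7 × 10⁻⁴)(+0.61) = 1.2 × 10⁻³ → stable
  131–251 m: −αΔT+βΔS = −(1.8 × 10⁻⁴)(+0.8)+(7.7 × 10⁻⁴)(-0.89) = -8.3 × 10⁻⁴ → UNSTABLE
The 131–251 m interval has Δρ < 0: lighter water underlies denser water.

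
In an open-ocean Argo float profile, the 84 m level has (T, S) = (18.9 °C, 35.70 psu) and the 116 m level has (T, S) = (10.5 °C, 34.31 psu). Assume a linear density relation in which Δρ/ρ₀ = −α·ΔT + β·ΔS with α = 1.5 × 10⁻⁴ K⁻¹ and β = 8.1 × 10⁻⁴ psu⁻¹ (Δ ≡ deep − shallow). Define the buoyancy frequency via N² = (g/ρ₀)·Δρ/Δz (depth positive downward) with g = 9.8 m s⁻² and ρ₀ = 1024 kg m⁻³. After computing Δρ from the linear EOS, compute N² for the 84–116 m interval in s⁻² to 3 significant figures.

ΔT = -8.4 K, ΔS = -1.39 psu (deep − shallow).
Δρ/ρ₀ = −αΔT + βΔS = 1.26 × 10⁻³ − 1.1259 × 10⁻³ = 1.341 × 10⁻⁴, so Δρ ≈ 0.1373 kg m⁻³.
N² = (g/ρ₀)·Δρ/Δz = g·(Δρ/ρ₀)/Δz = 9.8 × 1.341 × 10⁻⁴ / 32 = 4.1068 × 10⁻⁵ s⁻² ≈ 4.11 × 10⁻⁵ s⁻².

4.11 × 10⁻⁵ s⁻²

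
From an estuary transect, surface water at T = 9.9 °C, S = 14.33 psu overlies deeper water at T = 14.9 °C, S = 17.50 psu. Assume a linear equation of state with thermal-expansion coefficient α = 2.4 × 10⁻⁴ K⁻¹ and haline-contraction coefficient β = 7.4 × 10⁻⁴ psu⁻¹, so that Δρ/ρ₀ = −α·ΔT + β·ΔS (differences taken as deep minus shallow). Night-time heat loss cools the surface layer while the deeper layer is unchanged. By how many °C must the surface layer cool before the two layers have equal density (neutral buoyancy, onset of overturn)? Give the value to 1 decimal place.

Neutral buoyancy requires Δρ = 0, i.e. −α(T_deep − T_surf′) + β(S_deep − S_surf) = 0.
T_surf′ = T_deep − (β/α)·ΔS = 14.9 − (7.4 × 10⁻⁴/2.4 × 10⁻⁴)·(+3.17) = 5.126 °C.
Cooling required: 9.9 − (5.126) = 4.774 °C.

4.8 °C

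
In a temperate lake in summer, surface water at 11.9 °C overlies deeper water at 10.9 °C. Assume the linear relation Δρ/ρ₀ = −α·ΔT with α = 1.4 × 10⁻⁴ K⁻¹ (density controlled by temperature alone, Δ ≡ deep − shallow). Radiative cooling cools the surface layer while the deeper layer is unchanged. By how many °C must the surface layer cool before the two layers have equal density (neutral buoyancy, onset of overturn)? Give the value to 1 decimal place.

1.0 °C

With temperature the only control, equal density requires T_surf′ = T_deep.
T_surf′ = 10.9 °C.
Cooling required: 11.9 − 10.9 = 1.0 °C.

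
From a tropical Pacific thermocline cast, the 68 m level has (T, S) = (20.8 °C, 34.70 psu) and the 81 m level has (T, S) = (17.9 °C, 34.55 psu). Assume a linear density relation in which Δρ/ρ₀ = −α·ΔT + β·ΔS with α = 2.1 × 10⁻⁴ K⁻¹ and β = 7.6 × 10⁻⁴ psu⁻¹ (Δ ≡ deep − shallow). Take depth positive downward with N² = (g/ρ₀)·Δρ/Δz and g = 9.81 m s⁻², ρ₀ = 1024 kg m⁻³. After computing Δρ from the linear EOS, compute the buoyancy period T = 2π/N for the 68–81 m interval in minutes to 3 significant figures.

5.42 min

ΔT = -2.9 K, ΔS = -0.15 psu (deep − shallow).
Δρ/ρ₀ = −αΔT + βΔS = 6.09 × 10⁻⁴ − 1.14 × 10⁻⁴ = 4.95 × 10⁻⁴, so Δρ ≈ 0.5069 kg m⁻³.
N² = (g/ρ₀)·Δρ/Δz = g·(Δρ/ρ₀)/Δz = 9.81 × 4.95 × 10⁻⁴ / 13 = 3.7353 × 10⁻⁴ s⁻².
N = √(3.7353 × 10⁻⁴) = 0.019327 rad s⁻¹ → T = 2π/N = 325.10 s = 5.4183 min ≈ 5.42 min.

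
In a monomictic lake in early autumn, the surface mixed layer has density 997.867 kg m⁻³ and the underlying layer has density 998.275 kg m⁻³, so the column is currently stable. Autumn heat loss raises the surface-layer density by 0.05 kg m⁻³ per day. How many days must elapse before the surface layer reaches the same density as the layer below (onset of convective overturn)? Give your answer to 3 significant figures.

Density deficit of the surface layer: 998.275 − 997.867 = 0.408 kg m⁻³.
Required change = 0.408 / 0.05 = 8.16 days.

8.16 days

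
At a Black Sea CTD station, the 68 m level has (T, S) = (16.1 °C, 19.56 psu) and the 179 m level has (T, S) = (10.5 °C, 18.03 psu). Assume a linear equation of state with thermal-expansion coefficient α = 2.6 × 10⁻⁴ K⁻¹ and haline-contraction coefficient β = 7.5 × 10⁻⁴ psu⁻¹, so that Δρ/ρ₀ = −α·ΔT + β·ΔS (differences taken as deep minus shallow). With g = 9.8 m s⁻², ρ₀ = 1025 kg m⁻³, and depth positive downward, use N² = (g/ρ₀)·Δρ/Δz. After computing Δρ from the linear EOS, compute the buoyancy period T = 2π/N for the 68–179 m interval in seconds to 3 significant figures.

ΔT = -5.6 K, ΔS = -1.53 psu (deep − shallow).
Δρ/ρ₀ = −αΔT + βΔS = 1.456 × 10⁻³ − 1.1475 × 10⁻³ = 3.085 × 10⁻⁴, so Δρ ≈ 0.3162 kg m⁻³.
N² = (g/ρ₀)·Δρ/Δz = g·(Δρ/ρ₀)/Δz = 9.8 × 3.085 × 10⁻⁴ / 111 = 2.7237 × 10⁻⁵ s⁻².
N = √(2.7237 × 10⁻⁵) = 5.2189 × 10⁻³ rad s⁻¹ → T = 2π/N = 1.2039 × 10³ s ≈ 1.20 × 10³ s.

1.20 × 10³ s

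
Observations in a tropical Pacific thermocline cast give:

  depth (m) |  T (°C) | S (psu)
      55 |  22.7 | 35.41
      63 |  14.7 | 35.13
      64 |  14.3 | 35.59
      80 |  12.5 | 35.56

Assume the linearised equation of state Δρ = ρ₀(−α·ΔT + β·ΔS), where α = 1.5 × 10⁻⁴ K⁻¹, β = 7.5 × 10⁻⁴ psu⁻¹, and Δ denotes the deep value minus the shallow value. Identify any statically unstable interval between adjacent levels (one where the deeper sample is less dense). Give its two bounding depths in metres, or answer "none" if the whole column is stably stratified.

Evaluate Δρ/ρ₀ = −αΔT + βΔS across each adjacent pair:
  55–63 m: −αΔT+βΔS = −(1.5 × 10⁻⁴)(-8.0)+(7.5 × 10⁻⁴)(-0.28) = 9.9 × 10⁻⁴ → stable
  63–64 m: −αΔT+βΔS = −(1.5 × 10⁻⁴)(-0.4)+(7.5 × 10⁻⁴)(+0.46) = 4.1 × 10⁻⁴ → stable
  64–80 m: −αΔT+βΔS = −(1.5 × 10⁻⁴)(-1.8)+(7.5 × 10⁻⁴)(-0.03) = 2.5 × 10⁻⁴ → stable
Every interval has Δρ > 0: the column is stably stratified throughout.

none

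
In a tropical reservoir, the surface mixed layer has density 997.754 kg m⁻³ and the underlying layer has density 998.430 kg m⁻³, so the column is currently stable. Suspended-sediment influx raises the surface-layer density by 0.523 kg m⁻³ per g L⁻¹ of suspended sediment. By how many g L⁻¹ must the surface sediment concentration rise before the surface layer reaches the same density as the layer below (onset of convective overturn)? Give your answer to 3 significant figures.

1.29 g L⁻¹

Density deficit of the surface layer: 998.430 − 997.754 = 0.676 kg m⁻³.
Required change = 0.676 / 0.523 = 1.29 g L⁻¹.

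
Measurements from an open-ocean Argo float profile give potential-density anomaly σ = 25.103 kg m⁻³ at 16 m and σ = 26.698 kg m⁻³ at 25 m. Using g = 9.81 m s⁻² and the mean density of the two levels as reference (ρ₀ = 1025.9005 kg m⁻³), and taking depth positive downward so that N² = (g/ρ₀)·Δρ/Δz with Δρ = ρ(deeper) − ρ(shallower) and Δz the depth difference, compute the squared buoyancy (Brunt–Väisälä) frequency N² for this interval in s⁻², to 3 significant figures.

1.69 × 10⁻³ s⁻²

Δρ = 1026.698 − 1025.103 = 1.595 kg m⁻³ over Δz = 25 − 16 = 9 m.
N² = (9.81/1025.9005) × (1.595/9) = 1.6947 × 10⁻³ s⁻² ≈ 1.69 × 10⁻³ s⁻².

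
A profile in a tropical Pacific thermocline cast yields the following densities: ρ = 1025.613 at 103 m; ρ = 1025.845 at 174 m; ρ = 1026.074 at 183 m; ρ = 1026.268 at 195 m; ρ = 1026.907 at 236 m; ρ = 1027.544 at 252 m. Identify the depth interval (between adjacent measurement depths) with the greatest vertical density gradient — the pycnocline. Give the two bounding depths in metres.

236–252 m

Compute the density gradient over each adjacent pair:
  103–174 m: Δρ/Δz = 0.232/71 = 3.3 × 10⁻³ kg m⁻⁴
  174–183 m: Δρ/Δz = 0.229/9 = 0.025 kg m⁻⁴
  183–195 m: Δρ/Δz = 0.194/12 = 0.016 kg m⁻⁴
  195–236 m: Δρ/Δz = 0.639/41 = 0.016 kg m⁻⁴
  236–252 m: Δρ/Δz = 0.637/16 = 0.040 kg m⁻⁴
The largest gradient is in the 236–252 m interval — the pycnocline.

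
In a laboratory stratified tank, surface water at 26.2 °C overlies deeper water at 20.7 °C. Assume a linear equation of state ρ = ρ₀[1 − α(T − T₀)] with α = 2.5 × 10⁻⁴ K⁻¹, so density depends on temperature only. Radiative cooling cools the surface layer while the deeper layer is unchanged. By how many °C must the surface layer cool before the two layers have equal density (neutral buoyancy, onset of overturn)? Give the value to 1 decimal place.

5.5 °C

With temperature the only control, equal density requires T_surf′ = T_deep.
T_surf′ = 20.7 °C.
Cooling required: 26.2 − 20.7 = 5.5 °C.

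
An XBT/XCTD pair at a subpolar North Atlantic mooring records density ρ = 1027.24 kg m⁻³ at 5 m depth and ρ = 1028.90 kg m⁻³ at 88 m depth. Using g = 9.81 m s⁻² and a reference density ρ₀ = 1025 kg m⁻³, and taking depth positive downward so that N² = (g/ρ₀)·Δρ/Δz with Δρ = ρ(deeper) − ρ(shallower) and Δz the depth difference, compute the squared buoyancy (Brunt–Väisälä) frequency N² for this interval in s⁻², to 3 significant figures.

Δρ = 1028.90 − 1027.24 = 1.66 kg m⁻³ over Δz = 88 − 5 = 83 m.
N² = (9.81/1025) × (1.66/83) = 1.9141 × 10⁻⁴ s⁻² ≈ 1.91 × 10⁻⁴ s⁻².

1.91 × 10⁻⁴ s⁻²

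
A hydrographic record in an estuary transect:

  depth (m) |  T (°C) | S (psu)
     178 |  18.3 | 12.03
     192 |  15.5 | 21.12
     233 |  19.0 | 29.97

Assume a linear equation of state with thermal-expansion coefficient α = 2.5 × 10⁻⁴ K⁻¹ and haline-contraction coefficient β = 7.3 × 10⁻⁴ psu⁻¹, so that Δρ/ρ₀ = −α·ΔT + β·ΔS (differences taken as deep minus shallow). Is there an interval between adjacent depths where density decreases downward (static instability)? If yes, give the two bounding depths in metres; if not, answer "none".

Evaluate Δρ/ρ₀ = −αΔT + βΔS across each adjacent pair:
  178–192 m: −αΔT+βΔS = −(2.5 × 10⁻⁴)(-2.8)+(7.3 × 10⁻⁴)(+9.09) = 7.3 × 10⁻³ → stable
  192–233 m: −αΔT+βΔS = −(2.5 × 10⁻⁴)(+3.5)+(7.3 × 10⁻⁴)(+8.85) = 5.6 × 10⁻³ → stable
Every interval has Δρ > 0: the column is stably stratified throughout.

none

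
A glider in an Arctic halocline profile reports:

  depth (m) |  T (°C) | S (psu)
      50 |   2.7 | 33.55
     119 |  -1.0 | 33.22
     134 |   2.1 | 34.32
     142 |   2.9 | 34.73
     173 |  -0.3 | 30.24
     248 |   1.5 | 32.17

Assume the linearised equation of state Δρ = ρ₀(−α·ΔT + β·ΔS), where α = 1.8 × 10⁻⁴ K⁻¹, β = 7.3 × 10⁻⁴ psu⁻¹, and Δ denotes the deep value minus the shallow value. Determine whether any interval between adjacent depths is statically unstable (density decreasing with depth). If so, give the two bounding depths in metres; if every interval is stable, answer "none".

142–173 m

Evaluate Δρ/ρ₀ = −αΔT + βΔS across each adjacent pair:
  50–119 m: −αΔT+βΔS = −(1.8 × 10⁻⁴)(-3.7)+(7.3 × 10⁻⁴)(-0.33) = 4.3 × 10⁻⁴ → stable
  119–134 m: −αΔT+βΔS = −(1.8 × 10⁻⁴)(+3.1)+(7.3 × 10⁻⁴)(+1.10) = 2.4 × 10⁻⁴ → stable
  134–142 m: −αΔT+βΔS = −(1.8 × 10⁻⁴)(+0.8)+(7.3 × 10⁻⁴)(+0.41) = 1.6 × 10⁻⁴ → stable
  142–173 m: −αΔT+βΔS = −(1.8 × 10⁻⁴)(-3.2)+(7.3 × 10⁻⁴)(-4.49) = -2.7 × 10⁻³ → UNSTABLE
  173–248 m: −αΔT+βΔS = −(1.8 × 10⁻⁴)(+1.8)+(7.3 × 10⁻⁴)(+1.93) = 1.1 × 10⁻³ → stable
The 142–173 m interval has Δρ < 0: lighter water underlies denser water.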